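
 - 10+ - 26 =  - 36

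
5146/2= 2573 = 2573.00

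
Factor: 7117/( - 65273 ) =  - 11^1*13^( - 1)*647^1 * 5021^ (-1)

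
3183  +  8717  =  11900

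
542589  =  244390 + 298199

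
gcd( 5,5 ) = 5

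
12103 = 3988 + 8115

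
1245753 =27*46139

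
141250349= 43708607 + 97541742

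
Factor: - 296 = -2^3*37^1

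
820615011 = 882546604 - 61931593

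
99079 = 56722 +42357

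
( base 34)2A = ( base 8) 116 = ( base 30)2i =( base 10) 78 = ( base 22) 3C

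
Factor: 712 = 2^3*89^1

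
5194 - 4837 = 357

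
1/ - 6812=-1 + 6811/6812  =  -0.00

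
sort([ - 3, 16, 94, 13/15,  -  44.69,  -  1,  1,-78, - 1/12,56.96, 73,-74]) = [-78, - 74, - 44.69,-3,-1,-1/12,13/15,1, 16,  56.96, 73, 94]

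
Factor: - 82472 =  - 2^3*13^2*61^1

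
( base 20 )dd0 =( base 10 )5460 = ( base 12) 31B0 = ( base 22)B64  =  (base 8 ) 12524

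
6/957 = 2/319 = 0.01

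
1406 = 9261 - 7855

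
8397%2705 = 282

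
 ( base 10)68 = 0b1000100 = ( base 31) 26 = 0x44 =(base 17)40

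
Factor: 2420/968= 5/2 = 2^( - 1) * 5^1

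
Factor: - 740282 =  - 2^1 * 17^1 * 21773^1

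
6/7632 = 1/1272 = 0.00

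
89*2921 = 259969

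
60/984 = 5/82 = 0.06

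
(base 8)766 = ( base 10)502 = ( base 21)12J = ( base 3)200121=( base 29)h9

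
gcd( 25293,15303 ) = 3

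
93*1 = 93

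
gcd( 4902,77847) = 3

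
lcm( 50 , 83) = 4150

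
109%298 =109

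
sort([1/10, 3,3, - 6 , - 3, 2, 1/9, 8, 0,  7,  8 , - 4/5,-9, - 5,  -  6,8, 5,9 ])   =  [ - 9, - 6, - 6, - 5, - 3 , - 4/5, 0, 1/10, 1/9,  2,3,  3, 5,7,  8 , 8, 8  ,  9 ]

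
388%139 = 110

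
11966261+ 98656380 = 110622641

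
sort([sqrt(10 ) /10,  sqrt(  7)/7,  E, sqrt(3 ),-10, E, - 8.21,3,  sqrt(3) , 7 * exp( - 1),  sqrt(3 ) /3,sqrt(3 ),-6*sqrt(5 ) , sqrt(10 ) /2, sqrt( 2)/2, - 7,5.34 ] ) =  [-6*sqrt(5 ),-10,-8.21,-7 , sqrt( 10)/10,sqrt(7) /7, sqrt ( 3)/3, sqrt(2 ) /2, sqrt(10 ) /2, sqrt(3), sqrt(3 ), sqrt( 3),7*exp(  -  1),E, E,3, 5.34 ] 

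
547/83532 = 547/83532 = 0.01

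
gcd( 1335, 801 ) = 267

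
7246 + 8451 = 15697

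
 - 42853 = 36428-79281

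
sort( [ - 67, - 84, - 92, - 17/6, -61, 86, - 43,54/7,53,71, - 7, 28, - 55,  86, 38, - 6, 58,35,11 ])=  [ -92, - 84,- 67, - 61, - 55, - 43,-7, - 6,-17/6, 54/7, 11, 28, 35 , 38,53,58, 71,86,86]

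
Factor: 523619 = 593^1*883^1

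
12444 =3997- - 8447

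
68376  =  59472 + 8904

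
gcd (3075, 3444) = 123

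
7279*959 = 6980561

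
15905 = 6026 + 9879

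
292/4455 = 292/4455 = 0.07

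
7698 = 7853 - 155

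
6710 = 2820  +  3890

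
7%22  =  7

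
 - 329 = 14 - 343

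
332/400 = 83/100 = 0.83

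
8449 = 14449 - 6000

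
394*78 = 30732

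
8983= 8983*1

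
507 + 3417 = 3924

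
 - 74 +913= 839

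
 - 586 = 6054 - 6640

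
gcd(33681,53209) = 1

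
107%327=107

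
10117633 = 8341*1213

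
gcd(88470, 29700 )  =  90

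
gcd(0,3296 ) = 3296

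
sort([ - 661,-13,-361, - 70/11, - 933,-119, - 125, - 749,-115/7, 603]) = [-933, - 749  ,  -  661,  -  361, - 125 , - 119, - 115/7,-13, - 70/11,  603]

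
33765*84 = 2836260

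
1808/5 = 1808/5 = 361.60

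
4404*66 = 290664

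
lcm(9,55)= 495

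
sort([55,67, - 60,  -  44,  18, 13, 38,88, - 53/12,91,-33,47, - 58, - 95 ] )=[ - 95,-60, - 58, - 44, - 33,  -  53/12, 13, 18 , 38,47,55, 67,88,  91]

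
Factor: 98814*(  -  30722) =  - 3035763708 = - 2^2*3^1*43^1 * 383^1 * 15361^1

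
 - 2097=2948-5045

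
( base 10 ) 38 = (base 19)20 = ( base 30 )18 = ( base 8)46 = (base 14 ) 2A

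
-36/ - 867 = 12/289 = 0.04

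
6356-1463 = 4893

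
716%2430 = 716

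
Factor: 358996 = 2^2*11^1* 41^1*199^1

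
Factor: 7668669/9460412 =2^( - 2 )*3^1*13^( - 1)*463^1*5521^1*181931^( - 1 )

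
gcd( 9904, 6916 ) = 4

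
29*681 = 19749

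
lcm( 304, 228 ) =912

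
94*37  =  3478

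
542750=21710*25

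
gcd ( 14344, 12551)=1793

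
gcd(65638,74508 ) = 1774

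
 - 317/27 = -12 + 7/27 = -11.74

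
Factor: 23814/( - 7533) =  - 2^1*7^2*31^( - 1) = - 98/31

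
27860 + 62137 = 89997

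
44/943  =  44/943 =0.05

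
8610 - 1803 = 6807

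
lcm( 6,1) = 6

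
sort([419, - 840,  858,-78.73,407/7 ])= [-840, - 78.73,  407/7,419,858 ]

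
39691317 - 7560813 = 32130504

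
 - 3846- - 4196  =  350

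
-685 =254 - 939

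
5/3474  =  5/3474 = 0.00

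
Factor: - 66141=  - 3^2*7349^1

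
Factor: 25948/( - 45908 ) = - 13^1*23^ ( -1)=- 13/23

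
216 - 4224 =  - 4008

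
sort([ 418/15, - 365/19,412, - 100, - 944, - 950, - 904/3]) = [ - 950,-944, - 904/3, - 100, - 365/19,418/15, 412]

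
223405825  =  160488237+62917588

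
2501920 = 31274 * 80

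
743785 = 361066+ 382719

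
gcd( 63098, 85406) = 2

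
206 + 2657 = 2863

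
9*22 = 198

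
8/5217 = 8/5217 = 0.00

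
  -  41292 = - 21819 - 19473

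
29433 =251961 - 222528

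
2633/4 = 658+1/4  =  658.25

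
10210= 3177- - 7033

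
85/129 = 85/129 = 0.66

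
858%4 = 2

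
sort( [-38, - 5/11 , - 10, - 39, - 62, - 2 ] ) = [ - 62, - 39, - 38 ,-10, - 2, - 5/11 ] 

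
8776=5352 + 3424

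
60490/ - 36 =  - 1681 + 13/18= - 1680.28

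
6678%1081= 192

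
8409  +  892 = 9301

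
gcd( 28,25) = 1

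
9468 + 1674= 11142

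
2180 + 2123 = 4303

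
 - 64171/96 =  - 669 + 53/96 = - 668.45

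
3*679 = 2037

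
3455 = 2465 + 990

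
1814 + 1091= 2905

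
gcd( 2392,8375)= 1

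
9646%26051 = 9646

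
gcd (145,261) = 29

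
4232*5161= 21841352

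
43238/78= 1663/3 = 554.33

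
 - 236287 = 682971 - 919258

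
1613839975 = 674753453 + 939086522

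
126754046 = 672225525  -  545471479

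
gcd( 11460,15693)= 3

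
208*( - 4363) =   -  907504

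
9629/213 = 9629/213 = 45.21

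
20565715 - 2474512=18091203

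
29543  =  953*31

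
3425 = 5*685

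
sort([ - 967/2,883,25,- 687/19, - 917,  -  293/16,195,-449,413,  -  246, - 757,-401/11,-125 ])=[ - 917, - 757, - 967/2,-449, -246, - 125,-401/11, - 687/19 ,-293/16,25,195,413,883 ]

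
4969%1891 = 1187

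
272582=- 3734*(-73) 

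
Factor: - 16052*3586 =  - 2^3*11^1 * 163^1 *4013^1 = - 57562472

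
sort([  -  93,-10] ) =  [-93 ,-10]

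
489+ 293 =782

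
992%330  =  2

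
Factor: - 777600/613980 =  - 480/379 = -2^5*3^1 * 5^1*379^( - 1 ) 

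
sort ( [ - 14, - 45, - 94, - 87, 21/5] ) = [ - 94, - 87, - 45,-14,21/5] 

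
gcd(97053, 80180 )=1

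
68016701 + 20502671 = 88519372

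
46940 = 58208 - 11268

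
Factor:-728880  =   - 2^4*3^1 * 5^1 * 3037^1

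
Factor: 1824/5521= 2^5*3^1 * 19^1*5521^ ( - 1 )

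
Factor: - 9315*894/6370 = -3^5*7^(- 2 ) * 13^( - 1) * 23^1 * 149^1 = - 832761/637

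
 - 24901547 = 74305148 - 99206695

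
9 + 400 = 409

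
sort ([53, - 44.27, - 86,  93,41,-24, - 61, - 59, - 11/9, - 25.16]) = [  -  86, - 61,-59, - 44.27, -25.16 , - 24,-11/9,41, 53,93 ]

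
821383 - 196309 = 625074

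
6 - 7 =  - 1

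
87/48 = 29/16 = 1.81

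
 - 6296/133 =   -  48 + 88/133= -47.34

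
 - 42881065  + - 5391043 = -48272108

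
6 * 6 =36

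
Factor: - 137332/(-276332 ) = 247/497 = 7^(-1 )*13^1*19^1 * 71^(  -  1) 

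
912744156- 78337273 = 834406883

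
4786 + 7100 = 11886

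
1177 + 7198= 8375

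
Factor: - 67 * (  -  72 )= 2^3*3^2*67^1 = 4824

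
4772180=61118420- 56346240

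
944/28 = 236/7 = 33.71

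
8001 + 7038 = 15039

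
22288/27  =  825 + 13/27 = 825.48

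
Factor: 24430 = 2^1*5^1*7^1*349^1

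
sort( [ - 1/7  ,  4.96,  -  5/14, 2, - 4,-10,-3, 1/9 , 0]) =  [ - 10, - 4, - 3,-5/14, - 1/7,0,  1/9,2, 4.96 ] 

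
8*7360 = 58880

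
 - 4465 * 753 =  - 3362145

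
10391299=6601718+3789581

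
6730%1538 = 578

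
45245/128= 353 + 61/128 = 353.48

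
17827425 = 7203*2475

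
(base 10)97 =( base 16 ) 61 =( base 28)3d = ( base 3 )10121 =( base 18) 57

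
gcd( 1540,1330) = 70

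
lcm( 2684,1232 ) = 75152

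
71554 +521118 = 592672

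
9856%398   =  304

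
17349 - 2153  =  15196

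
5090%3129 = 1961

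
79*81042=6402318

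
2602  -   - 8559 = 11161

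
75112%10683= 331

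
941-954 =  - 13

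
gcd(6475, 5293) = 1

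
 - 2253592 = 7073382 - 9326974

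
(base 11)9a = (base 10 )109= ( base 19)5e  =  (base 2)1101101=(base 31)3G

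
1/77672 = 1/77672 = 0.00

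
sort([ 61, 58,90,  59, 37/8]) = [ 37/8,58,59,61, 90]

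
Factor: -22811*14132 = -2^2 * 3533^1*22811^1 = - 322365052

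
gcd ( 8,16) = 8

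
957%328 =301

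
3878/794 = 4+351/397 = 4.88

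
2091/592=2091/592 = 3.53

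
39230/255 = 153 +43/51 = 153.84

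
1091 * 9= 9819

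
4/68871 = 4/68871 = 0.00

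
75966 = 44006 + 31960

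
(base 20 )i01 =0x1c21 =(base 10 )7201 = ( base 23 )de2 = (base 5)212301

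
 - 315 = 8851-9166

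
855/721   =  855/721 = 1.19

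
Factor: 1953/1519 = 3^2*7^ ( - 1) = 9/7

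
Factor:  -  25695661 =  - 241^1*106621^1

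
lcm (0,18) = 0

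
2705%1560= 1145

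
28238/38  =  743 + 2/19 = 743.11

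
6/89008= 3/44504 = 0.00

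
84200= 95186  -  10986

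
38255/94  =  38255/94 =406.97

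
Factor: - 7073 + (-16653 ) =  - 23726 = -2^1 *11863^1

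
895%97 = 22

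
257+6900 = 7157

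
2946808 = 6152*479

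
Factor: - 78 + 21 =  -3^1*19^1 = -57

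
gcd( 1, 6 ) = 1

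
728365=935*779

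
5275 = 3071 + 2204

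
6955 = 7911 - 956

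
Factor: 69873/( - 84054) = - 2^(  -  1 )*14009^ (- 1 ) * 23291^1 = -23291/28018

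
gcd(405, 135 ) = 135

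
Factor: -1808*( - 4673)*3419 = 28886392496 = 2^4 * 13^1*113^1*263^1 * 4673^1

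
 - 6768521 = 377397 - 7145918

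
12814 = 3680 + 9134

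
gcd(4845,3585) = 15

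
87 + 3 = 90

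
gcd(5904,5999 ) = 1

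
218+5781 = 5999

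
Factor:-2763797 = - 19^1* 145463^1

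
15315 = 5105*3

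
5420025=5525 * 981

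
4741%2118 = 505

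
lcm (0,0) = 0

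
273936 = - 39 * ( - 7024)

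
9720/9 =1080 = 1080.00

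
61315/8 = 7664 + 3/8 = 7664.38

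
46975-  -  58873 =105848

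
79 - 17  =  62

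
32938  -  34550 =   -  1612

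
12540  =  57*220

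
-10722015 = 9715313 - 20437328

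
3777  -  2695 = 1082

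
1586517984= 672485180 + 914032804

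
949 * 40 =37960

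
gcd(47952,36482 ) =74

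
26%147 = 26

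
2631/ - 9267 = -1 + 2212/3089 = - 0.28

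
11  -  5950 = -5939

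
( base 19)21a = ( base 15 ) 351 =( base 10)751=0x2EF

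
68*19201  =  1305668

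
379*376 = 142504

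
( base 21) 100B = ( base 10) 9272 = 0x2438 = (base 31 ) 9K3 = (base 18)1ab2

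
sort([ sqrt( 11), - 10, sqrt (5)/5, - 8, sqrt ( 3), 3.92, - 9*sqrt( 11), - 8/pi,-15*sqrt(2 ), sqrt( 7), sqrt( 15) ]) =[ - 9*sqrt( 11), - 15*sqrt( 2), - 10, - 8,-8/pi,sqrt( 5)/5, sqrt( 3), sqrt( 7), sqrt( 11),sqrt( 15), 3.92]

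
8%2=0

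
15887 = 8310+7577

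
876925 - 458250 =418675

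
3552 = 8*444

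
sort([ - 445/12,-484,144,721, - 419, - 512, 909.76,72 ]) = [  -  512, -484,-419, - 445/12,72,144, 721,  909.76]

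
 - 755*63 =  - 47565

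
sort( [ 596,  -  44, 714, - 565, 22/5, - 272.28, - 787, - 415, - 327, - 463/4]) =[ - 787, - 565,  -  415, -327,-272.28,-463/4, - 44,  22/5,596,714 ] 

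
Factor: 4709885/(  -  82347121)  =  - 5^1 * 19^( -1 )*163^1*821^ (  -  1 )*5279^(  -  1 )*5779^1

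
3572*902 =3221944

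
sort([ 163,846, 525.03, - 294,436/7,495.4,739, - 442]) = [ - 442 , - 294, 436/7,  163,495.4,525.03, 739, 846 ] 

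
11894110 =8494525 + 3399585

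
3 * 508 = 1524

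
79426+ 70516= 149942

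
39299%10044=9167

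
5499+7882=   13381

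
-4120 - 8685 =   -  12805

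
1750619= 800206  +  950413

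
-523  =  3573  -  4096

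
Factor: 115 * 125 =5^4*23^1 = 14375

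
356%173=10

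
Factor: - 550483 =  - 733^1 *751^1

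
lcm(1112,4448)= 4448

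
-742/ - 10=371/5 = 74.20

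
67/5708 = 67/5708 = 0.01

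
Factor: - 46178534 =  - 2^1*47^1*491261^1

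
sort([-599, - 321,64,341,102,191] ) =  [- 599, - 321,64,102,191,341]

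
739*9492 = 7014588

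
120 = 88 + 32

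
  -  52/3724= -1+918/931 =- 0.01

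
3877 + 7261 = 11138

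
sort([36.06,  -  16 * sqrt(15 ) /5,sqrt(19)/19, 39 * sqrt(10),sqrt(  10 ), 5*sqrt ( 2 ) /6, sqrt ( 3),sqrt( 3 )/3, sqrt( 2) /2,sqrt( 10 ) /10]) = [ - 16 * sqrt(15 )/5,sqrt( 19)/19,sqrt( 10)/10, sqrt(3) /3, sqrt( 2 ) /2,  5*sqrt( 2 ) /6, sqrt(3 ),sqrt( 10), 36.06,39*sqrt( 10 ) ] 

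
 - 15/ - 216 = 5/72 = 0.07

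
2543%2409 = 134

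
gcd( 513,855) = 171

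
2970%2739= 231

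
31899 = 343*93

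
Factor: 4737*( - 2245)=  - 10634565 = - 3^1 * 5^1 * 449^1*1579^1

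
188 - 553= -365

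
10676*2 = 21352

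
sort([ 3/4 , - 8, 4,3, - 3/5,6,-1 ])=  [ - 8, - 1, - 3/5,3/4, 3, 4,  6] 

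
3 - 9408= -9405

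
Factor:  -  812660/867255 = -908/969 = - 2^2* 3^( - 1)*17^( - 1)*19^(-1 )*227^1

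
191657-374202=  -182545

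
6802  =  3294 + 3508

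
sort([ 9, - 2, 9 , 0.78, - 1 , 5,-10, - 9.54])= [ - 10, - 9.54, - 2, -1 , 0.78, 5, 9, 9] 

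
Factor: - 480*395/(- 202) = 94800/101 =2^4*3^1*5^2*79^1*101^( - 1) 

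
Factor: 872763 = 3^1*17^1*109^1*157^1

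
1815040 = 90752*20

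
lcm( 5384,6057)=48456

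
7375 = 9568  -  2193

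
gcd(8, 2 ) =2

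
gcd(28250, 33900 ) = 5650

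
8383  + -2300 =6083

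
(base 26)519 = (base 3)11200111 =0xD57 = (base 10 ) 3415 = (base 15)102A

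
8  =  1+7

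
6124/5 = 1224 + 4/5 = 1224.80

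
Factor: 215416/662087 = 2^3*223^( - 1) * 2969^ (- 1 )* 26927^1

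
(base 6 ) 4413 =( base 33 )ur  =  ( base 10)1017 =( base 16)3f9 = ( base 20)2ah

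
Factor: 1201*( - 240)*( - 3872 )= 2^9*3^1*5^1*11^2*1201^1 = 1116065280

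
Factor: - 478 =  - 2^1*239^1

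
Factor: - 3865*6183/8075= - 3^3 * 5^( - 1)*17^(- 1)*19^( - 1)*229^1*773^1=-4779459/1615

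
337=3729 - 3392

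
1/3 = 1/3 = 0.33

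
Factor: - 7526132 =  -2^2*1881533^1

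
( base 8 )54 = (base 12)38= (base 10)44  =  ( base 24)1K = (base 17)2a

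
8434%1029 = 202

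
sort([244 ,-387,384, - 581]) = [ -581,- 387  ,  244,384 ] 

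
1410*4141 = 5838810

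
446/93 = 446/93  =  4.80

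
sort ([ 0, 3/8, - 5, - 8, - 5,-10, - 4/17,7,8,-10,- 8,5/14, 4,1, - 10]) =[  -  10,-10 , - 10, -8, - 8, - 5, - 5, - 4/17,0,5/14, 3/8 , 1,  4,7,  8]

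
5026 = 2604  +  2422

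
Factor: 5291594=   2^1*7^1*11^1 *34361^1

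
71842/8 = 35921/4 = 8980.25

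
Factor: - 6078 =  - 2^1*3^1* 1013^1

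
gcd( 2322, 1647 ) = 27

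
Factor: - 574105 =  - 5^1*7^1*47^1*349^1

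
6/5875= 6/5875 = 0.00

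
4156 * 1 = 4156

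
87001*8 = 696008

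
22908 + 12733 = 35641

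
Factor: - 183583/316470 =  - 2^( - 1 )*3^( -1)*5^ ( - 1)*7^( - 1)*11^( - 1 )*17^1*137^( - 1 )*10799^1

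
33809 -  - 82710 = 116519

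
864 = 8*108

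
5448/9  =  605 + 1/3 = 605.33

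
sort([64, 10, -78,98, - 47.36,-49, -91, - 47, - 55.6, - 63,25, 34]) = [ - 91, - 78,-63, - 55.6, - 49,-47.36,  -  47,10,25, 34,64,  98]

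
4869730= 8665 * 562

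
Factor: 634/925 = 2^1*5^(  -  2)*37^(- 1)*317^1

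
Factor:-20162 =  - 2^1 * 17^1*593^1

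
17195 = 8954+8241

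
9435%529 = 442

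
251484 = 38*6618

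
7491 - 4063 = 3428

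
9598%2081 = 1274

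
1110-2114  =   - 1004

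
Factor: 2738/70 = 1369/35 = 5^( - 1)*7^( - 1)*37^2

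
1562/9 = 1562/9 = 173.56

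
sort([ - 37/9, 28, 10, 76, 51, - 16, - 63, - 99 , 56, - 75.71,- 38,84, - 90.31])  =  [ - 99, - 90.31,- 75.71,-63,-38, - 16, - 37/9, 10, 28, 51, 56, 76, 84]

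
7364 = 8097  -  733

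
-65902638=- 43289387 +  - 22613251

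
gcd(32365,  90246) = 1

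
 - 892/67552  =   - 223/16888 = - 0.01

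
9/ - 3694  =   - 9/3694 =- 0.00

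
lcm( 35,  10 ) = 70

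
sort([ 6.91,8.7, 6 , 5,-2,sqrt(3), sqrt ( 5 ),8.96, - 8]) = [ - 8, - 2,  sqrt( 3), sqrt( 5 ), 5, 6, 6.91, 8.7, 8.96] 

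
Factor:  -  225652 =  - 2^2 * 7^1*8059^1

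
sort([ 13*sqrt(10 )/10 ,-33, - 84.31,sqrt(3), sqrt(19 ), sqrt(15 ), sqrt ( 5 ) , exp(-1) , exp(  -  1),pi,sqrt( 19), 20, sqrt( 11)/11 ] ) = [  -  84.31, - 33,sqrt( 11 )/11,exp(  -  1 ),exp( - 1 ),sqrt( 3),  sqrt (5), pi,sqrt( 15),13*sqrt( 10 ) /10,sqrt(19),sqrt( 19) , 20] 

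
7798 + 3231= 11029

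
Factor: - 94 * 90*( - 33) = 279180 = 2^2*3^3 * 5^1*11^1*  47^1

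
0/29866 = 0 = 0.00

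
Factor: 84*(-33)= - 2^2*3^2* 7^1 *11^1 = - 2772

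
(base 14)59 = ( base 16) 4F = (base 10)79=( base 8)117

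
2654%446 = 424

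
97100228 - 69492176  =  27608052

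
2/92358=1/46179 = 0.00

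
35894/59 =35894/59 =608.37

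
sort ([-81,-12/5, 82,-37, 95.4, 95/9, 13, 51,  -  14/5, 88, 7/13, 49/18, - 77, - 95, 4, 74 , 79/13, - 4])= [ - 95, - 81, - 77,  -  37, - 4, - 14/5, - 12/5, 7/13, 49/18,4, 79/13, 95/9, 13, 51, 74 , 82,  88, 95.4]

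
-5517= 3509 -9026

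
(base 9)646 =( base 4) 20100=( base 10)528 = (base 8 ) 1020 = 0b1000010000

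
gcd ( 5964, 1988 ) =1988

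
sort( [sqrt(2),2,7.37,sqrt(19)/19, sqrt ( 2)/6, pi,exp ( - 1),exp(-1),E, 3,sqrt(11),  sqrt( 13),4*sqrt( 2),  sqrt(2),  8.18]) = [ sqrt ( 19) /19,sqrt(2)/6, exp( - 1), exp( - 1), sqrt(2),sqrt(2),2, E,3,  pi, sqrt( 11),sqrt( 13),4*sqrt(2 ),7.37,8.18]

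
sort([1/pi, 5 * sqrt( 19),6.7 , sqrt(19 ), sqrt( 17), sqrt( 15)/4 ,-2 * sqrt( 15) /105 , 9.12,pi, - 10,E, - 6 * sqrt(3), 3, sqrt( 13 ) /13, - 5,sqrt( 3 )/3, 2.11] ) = [ - 6 * sqrt ( 3), - 10, - 5,- 2*sqrt( 15 ) /105, sqrt( 13 ) /13,1/pi,sqrt( 3)/3, sqrt(15) /4,2.11,E, 3,  pi,sqrt ( 17), sqrt( 19), 6.7,9.12, 5 * sqrt( 19)]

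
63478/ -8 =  - 7935 + 1/4= - 7934.75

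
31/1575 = 31/1575 = 0.02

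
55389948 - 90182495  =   - 34792547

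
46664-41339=5325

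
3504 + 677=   4181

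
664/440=83/55  =  1.51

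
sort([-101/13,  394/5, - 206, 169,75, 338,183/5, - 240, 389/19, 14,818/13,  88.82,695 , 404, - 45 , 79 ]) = [ - 240, - 206 , - 45,-101/13,  14,389/19, 183/5,818/13, 75,394/5, 79 , 88.82, 169,  338,404, 695 ] 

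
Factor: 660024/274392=37^(-1)*89^1 = 89/37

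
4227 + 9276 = 13503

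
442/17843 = 442/17843 = 0.02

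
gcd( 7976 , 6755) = 1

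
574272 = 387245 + 187027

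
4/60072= 1/15018  =  0.00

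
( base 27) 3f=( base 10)96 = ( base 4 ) 1200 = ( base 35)2Q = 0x60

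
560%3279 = 560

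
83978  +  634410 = 718388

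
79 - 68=11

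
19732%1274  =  622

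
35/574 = 5/82 = 0.06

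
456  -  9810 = -9354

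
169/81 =169/81 = 2.09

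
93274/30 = 3109  +  2/15 = 3109.13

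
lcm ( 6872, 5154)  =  20616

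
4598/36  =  127 + 13/18 =127.72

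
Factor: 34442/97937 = 2026/5761 = 2^1 *7^(- 1 ) * 823^( - 1)*1013^1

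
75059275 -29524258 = 45535017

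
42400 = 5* 8480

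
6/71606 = 3/35803  =  0.00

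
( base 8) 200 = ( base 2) 10000000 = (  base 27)4k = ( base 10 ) 128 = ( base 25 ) 53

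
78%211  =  78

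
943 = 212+731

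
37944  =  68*558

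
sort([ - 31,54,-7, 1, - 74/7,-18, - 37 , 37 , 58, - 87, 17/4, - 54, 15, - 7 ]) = [ -87, - 54, - 37, - 31,-18, - 74/7, - 7 , - 7,1,  17/4,15,37 , 54,58 ] 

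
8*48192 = 385536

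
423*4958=2097234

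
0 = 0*67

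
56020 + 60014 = 116034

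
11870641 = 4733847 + 7136794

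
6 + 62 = 68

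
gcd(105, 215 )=5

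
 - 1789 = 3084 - 4873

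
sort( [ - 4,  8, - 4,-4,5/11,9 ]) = [ - 4, - 4, - 4,  5/11, 8,9] 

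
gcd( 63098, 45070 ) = 9014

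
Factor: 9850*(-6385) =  - 62892250=- 2^1*5^3*197^1*1277^1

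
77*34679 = 2670283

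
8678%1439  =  44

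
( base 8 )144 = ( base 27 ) 3J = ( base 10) 100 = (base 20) 50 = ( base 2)1100100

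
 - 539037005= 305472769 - 844509774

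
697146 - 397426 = 299720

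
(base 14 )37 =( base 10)49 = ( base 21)27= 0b110001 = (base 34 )1f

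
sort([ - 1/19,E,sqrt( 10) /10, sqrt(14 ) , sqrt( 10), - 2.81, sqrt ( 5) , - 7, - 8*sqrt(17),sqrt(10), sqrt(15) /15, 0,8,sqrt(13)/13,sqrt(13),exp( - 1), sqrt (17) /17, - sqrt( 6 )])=[ - 8*sqrt( 17), - 7, - 2.81,- sqrt(6),-1/19  ,  0,  sqrt(17 )/17, sqrt(15)/15,sqrt (13)/13, sqrt(10)/10,exp( - 1 ),sqrt( 5),E,sqrt (10),sqrt(10),sqrt(13),sqrt(14 ),8]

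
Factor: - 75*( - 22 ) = 1650   =  2^1*3^1 * 5^2*11^1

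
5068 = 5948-880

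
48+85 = 133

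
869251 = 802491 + 66760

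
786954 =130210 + 656744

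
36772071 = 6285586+30486485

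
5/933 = 5/933 = 0.01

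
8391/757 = 11 +64/757= 11.08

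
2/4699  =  2/4699=0.00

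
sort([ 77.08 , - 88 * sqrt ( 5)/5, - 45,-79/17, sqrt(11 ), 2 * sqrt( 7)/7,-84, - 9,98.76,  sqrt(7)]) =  [ - 84, - 45, - 88 * sqrt(5 )/5, - 9, - 79/17,2  *  sqrt(7 ) /7, sqrt(7), sqrt(11), 77.08, 98.76 ] 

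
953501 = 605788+347713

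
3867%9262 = 3867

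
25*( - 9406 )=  -235150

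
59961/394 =152+73/394 =152.19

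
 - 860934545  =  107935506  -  968870051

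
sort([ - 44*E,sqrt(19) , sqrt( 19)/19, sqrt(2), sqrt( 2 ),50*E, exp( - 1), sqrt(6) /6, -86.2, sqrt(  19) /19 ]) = [ - 44*E, - 86.2,sqrt( 19 ) /19,sqrt( 19 )/19, exp ( - 1), sqrt(6 )/6, sqrt(  2), sqrt( 2 ), sqrt( 19), 50*E]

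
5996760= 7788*770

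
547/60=9 + 7/60 = 9.12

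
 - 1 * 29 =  - 29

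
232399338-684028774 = -451629436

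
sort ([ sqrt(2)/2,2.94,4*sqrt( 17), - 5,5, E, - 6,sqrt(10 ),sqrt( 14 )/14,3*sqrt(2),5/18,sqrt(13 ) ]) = [ - 6, - 5,sqrt( 14)/14,5/18,sqrt(2)/2, E , 2.94,sqrt (10 ),  sqrt( 13), 3 * sqrt( 2 ), 5,4*sqrt(17) ]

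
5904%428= 340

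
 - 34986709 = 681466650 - 716453359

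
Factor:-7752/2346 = -2^2 * 19^1*23^( - 1) = -76/23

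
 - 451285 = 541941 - 993226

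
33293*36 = 1198548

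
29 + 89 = 118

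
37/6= 6 + 1/6 = 6.17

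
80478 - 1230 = 79248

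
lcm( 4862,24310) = 24310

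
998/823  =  998/823 = 1.21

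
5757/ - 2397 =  - 3 + 478/799 =- 2.40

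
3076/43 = 71 + 23/43 = 71.53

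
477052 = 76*6277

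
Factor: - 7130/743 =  - 2^1 * 5^1*23^1*31^1*743^( - 1)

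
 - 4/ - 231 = 4/231 = 0.02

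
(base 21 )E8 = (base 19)FH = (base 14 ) 178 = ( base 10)302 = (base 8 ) 456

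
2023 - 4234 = -2211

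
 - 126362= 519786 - 646148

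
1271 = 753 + 518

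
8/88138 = 4/44069=0.00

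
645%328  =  317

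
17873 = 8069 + 9804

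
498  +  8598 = 9096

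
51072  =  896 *57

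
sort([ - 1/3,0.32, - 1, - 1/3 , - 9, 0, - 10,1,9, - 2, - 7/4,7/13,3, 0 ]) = [ - 10, - 9, - 2, - 7/4, - 1, - 1/3, - 1/3 , 0,0,  0.32,  7/13 , 1, 3,  9 ] 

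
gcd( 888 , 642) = 6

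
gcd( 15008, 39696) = 16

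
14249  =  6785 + 7464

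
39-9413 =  - 9374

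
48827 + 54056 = 102883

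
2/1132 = 1/566 = 0.00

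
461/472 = 461/472 =0.98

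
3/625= 3/625 = 0.00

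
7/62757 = 7/62757 =0.00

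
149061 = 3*49687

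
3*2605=7815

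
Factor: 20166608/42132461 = 2^4*11^1*41^ (-1)*73^(  -  1 )*2011^( - 1)*16369^1 = 2880944/6018923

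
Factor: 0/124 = 0^1= 0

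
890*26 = 23140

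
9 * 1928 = 17352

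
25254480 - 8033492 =17220988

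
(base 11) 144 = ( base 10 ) 169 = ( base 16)a9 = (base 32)59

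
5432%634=360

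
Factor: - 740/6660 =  - 1/9 = - 3^( - 2)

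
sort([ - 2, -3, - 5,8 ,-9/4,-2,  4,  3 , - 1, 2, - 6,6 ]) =[ - 6,- 5 ,  -  3,- 9/4, - 2,-2,-1,2 , 3, 4, 6, 8] 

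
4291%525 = 91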